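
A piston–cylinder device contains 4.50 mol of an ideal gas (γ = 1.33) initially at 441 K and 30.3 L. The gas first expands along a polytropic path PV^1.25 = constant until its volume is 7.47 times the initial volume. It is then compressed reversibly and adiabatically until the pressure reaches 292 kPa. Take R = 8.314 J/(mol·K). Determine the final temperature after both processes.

426 K

P₁ = nRT₁/V₁ = 4.50×8.314×441/30.3 = 545 kPa.
Step 1 — Polytropic n=1.25: T₂ = T₁(V₁/V₂)^(n−1) = 441×(0.134)^0.25 = 267 K; P₂ = P₁(V₁/V₂)^n = 44.1 kPa.
W = (P₁V₁−P₂V₂)/(n−1) = (545×30.3−44.1×226)/0.25 = 26100 J.
ΔU = nCvΔT = 4.50×25.2×(267−441) = -19800 J.
Q = ΔU + W = 6320 J.
State after step 1: P = 44.1 kPa, V = 226 L, T = 267 K.
Step 2 — Adiabatic: T₂/T₁ = (P₂/P₁)^((γ−1)/γ) ⇒ T₂ = 267×(6.62)^0.248 = 426 K; V₂ = 54.6 L.
ΔU = nCvΔT = 4.50×25.2×(426−267) = 18100 J.
Q = 0 for an adiabatic process, so W = −ΔU = -18100 J.
Net over both steps: W = 7980 J, Q = 6320 J, ΔU = -1660 J.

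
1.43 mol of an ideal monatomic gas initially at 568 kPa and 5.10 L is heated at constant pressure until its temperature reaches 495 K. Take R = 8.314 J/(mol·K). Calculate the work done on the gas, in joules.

-2990 J

T₁ = P₁V₁/(nR) = 568×5.10/(1.43×8.314) = 244 K.
Isobaric: P stays 568 kPa; V/T = const ⇒ T₂ = 495 K, V₂ = 10.4 L.
W = PΔV = 568×(10.4−5.10) kPa·L = 2990 J.
Work done on the gas = −W_by = -2990 J.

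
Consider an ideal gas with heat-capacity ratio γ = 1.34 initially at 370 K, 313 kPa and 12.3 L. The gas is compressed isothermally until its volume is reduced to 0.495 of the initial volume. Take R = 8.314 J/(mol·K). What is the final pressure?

632 kPa

Isothermal: T stays 370 K; PV = const ⇒ V₂ = 6.09 L, P₂ = 632 kPa.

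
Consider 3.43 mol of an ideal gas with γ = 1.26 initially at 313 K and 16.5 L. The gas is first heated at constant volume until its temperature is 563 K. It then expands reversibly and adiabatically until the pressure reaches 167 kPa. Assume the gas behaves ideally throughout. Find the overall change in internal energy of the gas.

P₁ = nRT₁/V₁ = 3.43×8.314×313/16.5 = 541 kPa.
Step 1 — Isochoric: V stays 16.5 L; P/T = const ⇒ T₂ = 563 K, P₂ = 973 kPa.
W = 0 (no volume change).
ΔU = nCvΔT = 3.43×32.0×(563−313) = 27400 J.
Q = ΔU = 27400 J.
State after step 1: P = 973 kPa, V = 16.5 L, T = 563 K.
Step 2 — Adiabatic: T₂/T₁ = (P₂/P₁)^((γ−1)/γ) ⇒ T₂ = 563×(0.172)^0.206 = 391 K; V₂ = 66.8 L.
ΔU = nCvΔT = 3.43×32.0×(391−563) = -18800 J.
Q = 0 for an adiabatic process, so W = −ΔU = 18800 J.
Net over both steps: W = 18800 J, Q = 27400 J, ΔU = 8590 J.

8590 J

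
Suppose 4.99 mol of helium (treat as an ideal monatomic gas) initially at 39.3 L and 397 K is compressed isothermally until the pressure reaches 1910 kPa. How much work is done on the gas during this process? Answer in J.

25000 J

P₁ = nRT₁/V₁ = 4.99×8.314×397/39.3 = 419 kPa.
Isothermal: T stays 397 K; PV = const ⇒ V₂ = 8.62 L, P₂ = 1910 kPa.
W = nRT ln(V₂/V₁) = 4.99×8.314×397×ln(0.219) = -25000 J.
Work done on the gas = −W_by = 25000 J.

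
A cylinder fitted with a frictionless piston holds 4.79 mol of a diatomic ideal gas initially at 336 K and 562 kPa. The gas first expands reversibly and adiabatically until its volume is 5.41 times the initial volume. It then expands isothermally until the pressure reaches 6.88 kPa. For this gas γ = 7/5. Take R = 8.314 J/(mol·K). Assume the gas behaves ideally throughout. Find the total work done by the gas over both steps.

V₁ = nRT₁/P₁ = 4.79×8.314×336/562 = 23.8 L.
Step 1 — Adiabatic: TV^(γ−1) = const ⇒ T₂ = 336×(0.185)^0.400 = 171 K; PV^γ = const ⇒ P₂ = 52.9 kPa.
ΔU = nCvΔT = 4.79×20.8×(171−336) = -16400 J.
Q = 0 for an adiabatic process, so W = −ΔU = 16400 J.
State after step 1: P = 52.9 kPa, V = 129 L, T = 171 K.
Step 2 — Isothermal: T stays 171 K; PV = const ⇒ V₂ = 990 L, P₂ = 6.88 kPa.
ΔU = 0 (ideal gas, T constant).
W = nRT ln(V₂/V₁) = 4.79×8.314×171×ln(7.69) = 13900 J.
Q = ΔU + W = 13900 J.
Net over both steps: W = 30300 J, Q = 13900 J, ΔU = -16400 J.

30300 J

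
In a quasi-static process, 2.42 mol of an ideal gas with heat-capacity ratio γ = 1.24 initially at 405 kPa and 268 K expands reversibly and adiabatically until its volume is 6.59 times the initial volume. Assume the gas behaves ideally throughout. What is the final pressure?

39.1 kPa

V₁ = nRT₁/P₁ = 2.42×8.314×268/405 = 13.3 L.
Adiabatic: TV^(γ−1) = const ⇒ T₂ = 268×(0.152)^0.240 = 170 K; PV^γ = const ⇒ P₂ = 39.1 kPa.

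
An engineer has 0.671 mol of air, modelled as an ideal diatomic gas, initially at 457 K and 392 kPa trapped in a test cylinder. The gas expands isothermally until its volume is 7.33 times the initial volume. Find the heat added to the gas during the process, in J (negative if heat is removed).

5080 J

V₁ = nRT₁/P₁ = 0.671×8.314×457/392 = 6.50 L.
Isothermal: T stays 457 K; PV = const ⇒ V₂ = 47.7 L, P₂ = 53.5 kPa.
ΔU = 0 (ideal gas, T constant).
W = nRT ln(V₂/V₁) = 0.671×8.314×457×ln(7.33) = 5080 J.
Q = ΔU + W = 5080 J.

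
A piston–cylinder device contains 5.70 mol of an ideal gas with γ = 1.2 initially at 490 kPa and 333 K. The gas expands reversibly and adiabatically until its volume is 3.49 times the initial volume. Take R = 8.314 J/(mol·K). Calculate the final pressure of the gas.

109 kPa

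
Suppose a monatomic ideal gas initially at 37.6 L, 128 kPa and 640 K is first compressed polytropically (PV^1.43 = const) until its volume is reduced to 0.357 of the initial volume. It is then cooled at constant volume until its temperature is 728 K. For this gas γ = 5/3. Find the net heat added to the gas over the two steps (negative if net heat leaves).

-5240 J

n = P₁V₁/(RT₁) = 128×37.6/(8.314×640) = 0.904 mol.
Step 1 — Polytropic n=1.43: T₂ = T₁(V₁/V₂)^(n−1) = 640×(2.80)^0.43 = 997 K; P₂ = P₁(V₁/V₂)^n = 558 kPa.
W = (P₁V₁−P₂V₂)/(n−1) = (128×37.6−558×13.4)/0.43 = -6240 J.
ΔU = nCvΔT = 0.904×12.5×(997−640) = 4020 J.
Q = ΔU + W = -2210 J.
State after step 1: P = 558 kPa, V = 13.4 L, T = 997 K.
Step 2 — Isochoric: V stays 13.4 L; P/T = const ⇒ T₂ = 728 K, P₂ = 408 kPa.
W = 0 (no volume change).
ΔU = nCvΔT = 0.904×12.5×(728−997) = -3030 J.
Q = ΔU = -3030 J.
Net over both steps: W = -6240 J, Q = -5240 J, ΔU = 993 J.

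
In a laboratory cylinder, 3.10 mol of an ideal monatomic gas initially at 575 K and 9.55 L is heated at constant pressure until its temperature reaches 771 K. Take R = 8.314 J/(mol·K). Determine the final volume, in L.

12.8 L

P₁ = nRT₁/V₁ = 3.10×8.314×575/9.55 = 1550 kPa.
Isobaric: P stays 1550 kPa; V/T = const ⇒ T₂ = 771 K, V₂ = 12.8 L.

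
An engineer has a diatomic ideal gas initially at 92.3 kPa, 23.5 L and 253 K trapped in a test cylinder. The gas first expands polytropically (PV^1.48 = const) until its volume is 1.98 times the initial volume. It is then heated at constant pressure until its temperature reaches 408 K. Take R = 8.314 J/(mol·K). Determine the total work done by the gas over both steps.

3200 J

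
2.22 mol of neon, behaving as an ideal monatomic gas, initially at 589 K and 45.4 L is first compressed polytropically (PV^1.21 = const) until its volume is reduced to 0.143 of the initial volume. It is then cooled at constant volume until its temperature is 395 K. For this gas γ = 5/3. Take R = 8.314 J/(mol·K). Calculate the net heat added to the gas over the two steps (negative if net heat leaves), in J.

P₁ = nRT₁/V₁ = 2.22×8.314×589/45.4 = 239 kPa.
Step 1 — Polytropic n=1.21: T₂ = T₁(V₁/V₂)^(n−1) = 589×(6.99)^0.21 = 886 K; P₂ = P₁(V₁/V₂)^n = 2520 kPa.
W = (P₁V₁−P₂V₂)/(n−1) = (239×45.4−2520×6.49)/0.21 = -26100 J.
ΔU = nCvΔT = 2.22×12.5×(886−589) = 8230 J.
Q = ΔU + W = -17900 J.
State after step 1: P = 2520 kPa, V = 6.49 L, T = 886 K.
Step 2 — Isochoric: V stays 6.49 L; P/T = const ⇒ T₂ = 395 K, P₂ = 1120 kPa.
W = 0 (no volume change).
ΔU = nCvΔT = 2.22×12.5×(395−886) = -13600 J.
Q = ΔU = -13600 J.
Net over both steps: W = -26100 J, Q = -31500 J, ΔU = -5370 J.

-31500 J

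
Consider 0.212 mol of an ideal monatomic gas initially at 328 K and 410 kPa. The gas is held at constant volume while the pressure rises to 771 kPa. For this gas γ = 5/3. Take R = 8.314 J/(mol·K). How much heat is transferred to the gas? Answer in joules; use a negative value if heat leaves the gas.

V₁ = nRT₁/P₁ = 0.212×8.314×328/410 = 1.41 L.
Isochoric: V stays 1.41 L; P/T = const ⇒ T₂ = 617 K, P₂ = 771 kPa.
W = 0 (no volume change).
ΔU = nCvΔT = 0.212×12.5×(617−328) = 764 J.
Q = ΔU = 764 J.

764 J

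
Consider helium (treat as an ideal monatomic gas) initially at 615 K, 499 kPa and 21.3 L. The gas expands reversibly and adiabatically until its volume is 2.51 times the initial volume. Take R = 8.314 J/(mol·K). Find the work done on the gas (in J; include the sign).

-7310 J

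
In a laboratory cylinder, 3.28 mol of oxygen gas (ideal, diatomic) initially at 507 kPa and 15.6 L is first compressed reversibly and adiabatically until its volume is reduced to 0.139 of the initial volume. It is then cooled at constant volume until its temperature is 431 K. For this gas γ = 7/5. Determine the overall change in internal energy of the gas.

T₁ = P₁V₁/(nR) = 507×15.6/(3.28×8.314) = 290 K.
Step 1 — Adiabatic: TV^(γ−1) = const ⇒ T₂ = 290×(7.19)^0.400 = 639 K; PV^γ = const ⇒ P₂ = 8030 kPa.
ΔU = nCvΔT = 3.28×20.8×(639−290) = 23800 J.
Q = 0 for an adiabatic process, so W = −ΔU = -23800 J.
State after step 1: P = 8030 kPa, V = 2.17 L, T = 639 K.
Step 2 — Isochoric: V stays 2.17 L; P/T = const ⇒ T₂ = 431 K, P₂ = 5420 kPa.
W = 0 (no volume change).
ΔU = nCvΔT = 3.28×20.8×(431−639) = -14200 J.
Q = ΔU = -14200 J.
Net over both steps: W = -23800 J, Q = -14200 J, ΔU = 9610 J.

9610 J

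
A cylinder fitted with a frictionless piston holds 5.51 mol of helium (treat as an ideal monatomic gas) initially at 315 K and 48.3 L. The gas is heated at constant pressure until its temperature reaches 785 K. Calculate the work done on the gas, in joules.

P₁ = nRT₁/V₁ = 5.51×8.314×315/48.3 = 299 kPa.
Isobaric: P stays 299 kPa; V/T = const ⇒ T₂ = 785 K, V₂ = 120 L.
W = PΔV = 299×(120−48.3) kPa·L = 21500 J.
Work done on the gas = −W_by = -21500 J.

-21500 J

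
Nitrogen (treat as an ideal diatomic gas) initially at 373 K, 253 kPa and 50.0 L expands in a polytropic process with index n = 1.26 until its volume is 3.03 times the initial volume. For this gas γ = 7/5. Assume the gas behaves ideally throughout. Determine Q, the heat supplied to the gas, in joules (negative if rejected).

4260 J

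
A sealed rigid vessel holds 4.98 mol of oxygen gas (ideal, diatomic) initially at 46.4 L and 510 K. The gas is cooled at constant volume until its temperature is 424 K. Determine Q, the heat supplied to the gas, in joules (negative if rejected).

-8900 J

P₁ = nRT₁/V₁ = 4.98×8.314×510/46.4 = 455 kPa.
Isochoric: V stays 46.4 L; P/T = const ⇒ T₂ = 424 K, P₂ = 378 kPa.
W = 0 (no volume change).
ΔU = nCvΔT = 4.98×20.8×(424−510) = -8900 J.
Q = ΔU = -8900 J.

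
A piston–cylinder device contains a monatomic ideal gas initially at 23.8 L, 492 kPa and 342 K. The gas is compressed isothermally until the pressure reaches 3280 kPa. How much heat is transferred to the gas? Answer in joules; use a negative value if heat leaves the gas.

-22200 J

n = P₁V₁/(RT₁) = 492×23.8/(8.314×342) = 4.12 mol.
Isothermal: T stays 342 K; PV = const ⇒ V₂ = 3.57 L, P₂ = 3280 kPa.
ΔU = 0 (ideal gas, T constant).
W = nRT ln(V₂/V₁) = 4.12×8.314×342×ln(0.150) = -22200 J.
Q = ΔU + W = -22200 J.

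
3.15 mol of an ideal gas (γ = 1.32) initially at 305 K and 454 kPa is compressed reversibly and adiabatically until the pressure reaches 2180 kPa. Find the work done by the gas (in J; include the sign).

-11600 J

V₁ = nRT₁/P₁ = 3.15×8.314×305/454 = 17.6 L.
Adiabatic: T₂/T₁ = (P₂/P₁)^((γ−1)/γ) ⇒ T₂ = 305×(4.80)^0.242 = 446 K; V₂ = 5.36 L.
ΔU = nCvΔT = 3.15×26.0×(446−305) = 11600 J.
Q = 0 for an adiabatic process, so W = −ΔU = -11600 J.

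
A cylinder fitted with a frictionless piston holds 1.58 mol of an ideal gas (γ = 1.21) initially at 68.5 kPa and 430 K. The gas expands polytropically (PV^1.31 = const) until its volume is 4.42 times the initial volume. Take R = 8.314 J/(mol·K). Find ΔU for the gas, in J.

-9930 J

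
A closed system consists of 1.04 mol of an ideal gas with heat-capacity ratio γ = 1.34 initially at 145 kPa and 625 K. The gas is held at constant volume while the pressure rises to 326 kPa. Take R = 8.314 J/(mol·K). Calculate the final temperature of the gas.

1410 K

V₁ = nRT₁/P₁ = 1.04×8.314×625/145 = 37.3 L.
Isochoric: V stays 37.3 L; P/T = const ⇒ T₂ = 1410 K, P₂ = 326 kPa.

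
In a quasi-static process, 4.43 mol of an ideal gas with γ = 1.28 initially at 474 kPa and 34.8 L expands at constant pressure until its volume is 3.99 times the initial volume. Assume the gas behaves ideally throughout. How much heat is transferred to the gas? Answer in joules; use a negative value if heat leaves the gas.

T₁ = P₁V₁/(nR) = 474×34.8/(4.43×8.314) = 448 K.
Isobaric: P stays 474 kPa; V/T = const ⇒ T₂ = 1790 K, V₂ = 139 L.
W = PΔV = 474×(139−34.8) kPa·L = 49300 J.
ΔU = nCvΔT = 4.43×29.7×(1790−448) = 176000 J.
Q = ΔU + W = nCpΔT = 225000 J.

225000 J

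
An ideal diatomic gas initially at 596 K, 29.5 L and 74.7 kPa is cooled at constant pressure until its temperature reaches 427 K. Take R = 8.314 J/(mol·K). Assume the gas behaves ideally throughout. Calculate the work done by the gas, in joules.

n = P₁V₁/(RT₁) = 74.7×29.5/(8.314×596) = 0.445 mol.
Isobaric: P stays 74.7 kPa; V/T = const ⇒ T₂ = 427 K, V₂ = 21.1 L.
W = PΔV = 74.7×(21.1−29.5) kPa·L = -625 J.

-625 J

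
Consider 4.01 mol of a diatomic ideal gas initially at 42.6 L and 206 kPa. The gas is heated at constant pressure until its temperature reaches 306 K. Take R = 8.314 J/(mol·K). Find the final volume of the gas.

T₁ = P₁V₁/(nR) = 206×42.6/(4.01×8.314) = 263 K.
Isobaric: P stays 206 kPa; V/T = const ⇒ T₂ = 306 K, V₂ = 49.5 L.

49.5 L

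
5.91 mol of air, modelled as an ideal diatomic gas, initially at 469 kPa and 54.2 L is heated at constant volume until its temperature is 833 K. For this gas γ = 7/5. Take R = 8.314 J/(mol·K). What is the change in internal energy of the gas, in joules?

T₁ = P₁V₁/(nR) = 469×54.2/(5.91×8.314) = 517 K.
Isochoric: V stays 54.2 L; P/T = const ⇒ T₂ = 833 K, P₂ = 755 kPa.
For an ideal gas ΔU = nCvΔT with Cv = (5/2)R = 20.8 J/(mol·K).
ΔU = 5.91×20.8×(833−517) = 38800 J.

38800 J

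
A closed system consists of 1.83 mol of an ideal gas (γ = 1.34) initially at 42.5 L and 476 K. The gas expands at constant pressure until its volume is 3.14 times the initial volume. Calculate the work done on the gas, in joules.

-15500 J

P₁ = nRT₁/V₁ = 1.83×8.314×476/42.5 = 170 kPa.
Isobaric: P stays 170 kPa; V/T = const ⇒ T₂ = 1490 K, V₂ = 133 L.
W = PΔV = 170×(133−42.5) kPa·L = 15500 J.
Work done on the gas = −W_by = -15500 J.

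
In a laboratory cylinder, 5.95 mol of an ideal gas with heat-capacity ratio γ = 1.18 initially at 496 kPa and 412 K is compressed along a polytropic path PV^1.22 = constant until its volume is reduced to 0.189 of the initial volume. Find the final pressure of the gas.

V₁ = nRT₁/P₁ = 5.95×8.314×412/496 = 41.1 L.
Polytropic n=1.22: T₂ = T₁(V₁/V₂)^(n−1) = 412×(5.29)^0.22 = 594 K; P₂ = P₁(V₁/V₂)^n = 3790 kPa.

3790 kPa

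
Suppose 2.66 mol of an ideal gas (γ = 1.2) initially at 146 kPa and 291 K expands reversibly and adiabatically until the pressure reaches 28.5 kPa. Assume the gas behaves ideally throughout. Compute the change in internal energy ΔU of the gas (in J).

V₁ = nRT₁/P₁ = 2.66×8.314×291/146 = 44.1 L.
Adiabatic: T₂/T₁ = (P₂/P₁)^((γ−1)/γ) ⇒ T₂ = 291×(0.195)^0.167 = 222 K; V₂ = 172 L.
For an ideal gas ΔU = nCvΔT with Cv = R/(γ−1) = 41.6 J/(mol·K).
ΔU = 2.66×41.6×(222−291) = -7670 J.

-7670 J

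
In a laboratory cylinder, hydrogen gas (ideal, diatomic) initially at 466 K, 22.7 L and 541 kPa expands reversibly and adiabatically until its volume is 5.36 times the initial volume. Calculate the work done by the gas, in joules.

n = P₁V₁/(RT₁) = 541×22.7/(8.314×466) = 3.17 mol.
Adiabatic: TV^(γ−1) = const ⇒ T₂ = 466×(0.187)^0.400 = 238 K; PV^γ = const ⇒ P₂ = 51.6 kPa.
ΔU = nCvΔT = 3.17×20.8×(238−466) = -15000 J.
Q = 0 for an adiabatic process, so W = −ΔU = 15000 J.

15000 J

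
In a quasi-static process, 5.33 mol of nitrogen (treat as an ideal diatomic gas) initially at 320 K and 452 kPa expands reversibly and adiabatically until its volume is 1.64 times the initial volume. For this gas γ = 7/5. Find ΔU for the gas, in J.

-6360 J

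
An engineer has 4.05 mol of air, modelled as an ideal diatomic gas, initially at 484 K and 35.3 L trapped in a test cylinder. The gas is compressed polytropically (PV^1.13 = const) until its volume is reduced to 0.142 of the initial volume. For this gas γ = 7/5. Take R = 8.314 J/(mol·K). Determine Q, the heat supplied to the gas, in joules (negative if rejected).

P₁ = nRT₁/V₁ = 4.05×8.314×484/35.3 = 462 kPa.
Polytropic n=1.13: T₂ = T₁(V₁/V₂)^(n−1) = 484×(7.04)^0.13 = 624 K; P₂ = P₁(V₁/V₂)^n = 4190 kPa.
W = (P₁V₁−P₂V₂)/(n−1) = (462×35.3−4190×5.01)/0.13 = -36200 J.
ΔU = nCvΔT = 4.05×20.8×(624−484) = 11800 J.
Q = ΔU + W = -24400 J.

-24400 J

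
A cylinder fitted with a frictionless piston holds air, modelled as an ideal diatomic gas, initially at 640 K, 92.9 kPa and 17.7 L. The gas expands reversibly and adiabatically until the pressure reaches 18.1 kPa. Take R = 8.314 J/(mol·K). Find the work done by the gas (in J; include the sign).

n = P₁V₁/(RT₁) = 92.9×17.7/(8.314×640) = 0.309 mol.
Adiabatic: T₂/T₁ = (P₂/P₁)^((γ−1)/γ) ⇒ T₂ = 640×(0.195)^0.286 = 401 K; V₂ = 56.9 L.
ΔU = nCvΔT = 0.309×20.8×(401−640) = -1530 J.
Q = 0 for an adiabatic process, so W = −ΔU = 1530 J.

1530 J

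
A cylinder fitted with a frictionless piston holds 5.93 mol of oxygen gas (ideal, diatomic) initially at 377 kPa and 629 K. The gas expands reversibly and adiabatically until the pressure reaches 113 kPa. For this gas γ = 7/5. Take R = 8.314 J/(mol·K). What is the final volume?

195 L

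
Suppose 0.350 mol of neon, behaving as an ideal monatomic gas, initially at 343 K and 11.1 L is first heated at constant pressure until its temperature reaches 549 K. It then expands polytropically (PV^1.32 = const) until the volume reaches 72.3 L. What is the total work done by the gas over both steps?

2410 J

P₁ = nRT₁/V₁ = 0.350×8.314×343/11.1 = 89.9 kPa.
Step 1 — Isobaric: P stays 89.9 kPa; V/T = const ⇒ T₂ = 549 K, V₂ = 17.8 L.
W = PΔV = 89.9×(17.8−11.1) kPa·L = 599 J.
ΔU = nCvΔT = 0.350×12.5×(549−343) = 899 J.
Q = ΔU + W = nCpΔT = 1500 J.
State after step 1: P = 89.9 kPa, V = 17.8 L, T = 549 K.
Step 2 — Polytropic n=1.32: T₂ = T₁(V₁/V₂)^(n−1) = 549×(0.246)^0.32 = 350 K; P₂ = P₁(V₁/V₂)^n = 14.1 kPa.
W = (P₁V₁−P₂V₂)/(n−1) = (89.9×17.8−14.1×72.3)/0.32 = 1810 J.
ΔU = nCvΔT = 0.350×12.5×(350−549) = -867 J.
Q = ΔU + W = 939 J.
Net over both steps: W = 2410 J, Q = 2440 J, ΔU = 32.1 J.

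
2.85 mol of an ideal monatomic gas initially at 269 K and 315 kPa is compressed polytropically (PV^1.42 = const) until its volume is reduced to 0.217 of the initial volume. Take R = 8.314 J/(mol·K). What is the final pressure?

V₁ = nRT₁/P₁ = 2.85×8.314×269/315 = 20.2 L.
Polytropic n=1.42: T₂ = T₁(V₁/V₂)^(n−1) = 269×(4.61)^0.42 = 511 K; P₂ = P₁(V₁/V₂)^n = 2760 kPa.

2760 kPa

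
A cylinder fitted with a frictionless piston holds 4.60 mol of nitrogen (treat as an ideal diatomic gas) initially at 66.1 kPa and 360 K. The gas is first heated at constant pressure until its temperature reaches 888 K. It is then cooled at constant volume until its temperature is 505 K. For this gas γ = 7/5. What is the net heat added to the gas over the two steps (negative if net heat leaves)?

V₁ = nRT₁/P₁ = 4.60×8.314×360/66.1 = 208 L.
Step 1 — Isobaric: P stays 66.1 kPa; V/T = const ⇒ T₂ = 888 K, V₂ = 514 L.
W = PΔV = 66.1×(514−208) kPa·L = 20200 J.
ΔU = nCvΔT = 4.60×20.8×(888−360) = 50500 J.
Q = ΔU + W = nCpΔT = 70700 J.
State after step 1: P = 66.1 kPa, V = 514 L, T = 888 K.
Step 2 — Isochoric: V stays 514 L; P/T = const ⇒ T₂ = 505 K, P₂ = 37.6 kPa.
W = 0 (no volume change).
ΔU = nCvΔT = 4.60×20.8×(505−888) = -36600 J.
Q = ΔU = -36600 J.
Net over both steps: W = 20200 J, Q = 34100 J, ΔU = 13900 J.

34100 J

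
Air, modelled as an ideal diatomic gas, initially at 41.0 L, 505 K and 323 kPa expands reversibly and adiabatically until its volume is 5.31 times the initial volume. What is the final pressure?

31.2 kPa

Adiabatic: TV^(γ−1) = const ⇒ T₂ = 505×(0.188)^0.400 = 259 K; PV^γ = const ⇒ P₂ = 31.2 kPa.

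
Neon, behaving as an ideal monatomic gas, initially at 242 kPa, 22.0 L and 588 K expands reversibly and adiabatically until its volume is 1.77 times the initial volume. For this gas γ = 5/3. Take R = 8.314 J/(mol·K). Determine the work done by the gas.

n = P₁V₁/(RT₁) = 242×22.0/(8.314×588) = 1.09 mol.
Adiabatic: TV^(γ−1) = const ⇒ T₂ = 588×(0.565)^0.667 = 402 K; PV^γ = const ⇒ P₂ = 93.4 kPa.
ΔU = nCvΔT = 1.09×12.5×(402−588) = -2530 J.
Q = 0 for an adiabatic process, so W = −ΔU = 2530 J.

2530 J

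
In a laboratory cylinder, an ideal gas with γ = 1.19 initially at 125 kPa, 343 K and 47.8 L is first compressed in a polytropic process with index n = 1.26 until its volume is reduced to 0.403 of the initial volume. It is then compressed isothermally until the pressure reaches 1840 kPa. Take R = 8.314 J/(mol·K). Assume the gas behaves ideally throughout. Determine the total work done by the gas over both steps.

n = P₁V₁/(RT₁) = 125×47.8/(8.314×343) = 2.10 mol.
Step 1 — Polytropic n=1.26: T₂ = T₁(V₁/V₂)^(n−1) = 343×(2.48)^0.26 = 434 K; P₂ = P₁(V₁/V₂)^n = 393 kPa.
W = (P₁V₁−P₂V₂)/(n−1) = (125×47.8−393×19.3)/0.26 = -6130 J.
ΔU = nCvΔT = 2.10×43.8×(434−343) = 8380 J.
Q = ΔU + W = 2260 J.
State after step 1: P = 393 kPa, V = 19.3 L, T = 434 K.
Step 2 — Isothermal: T stays 434 K; PV = const ⇒ V₂ = 4.11 L, P₂ = 1840 kPa.
ΔU = 0 (ideal gas, T constant).
W = nRT ln(V₂/V₁) = 2.10×8.314×434×ln(0.214) = -11700 J.
Q = ΔU + W = -11700 J.
Net over both steps: W = -17800 J, Q = -9430 J, ΔU = 8380 J.

-17800 J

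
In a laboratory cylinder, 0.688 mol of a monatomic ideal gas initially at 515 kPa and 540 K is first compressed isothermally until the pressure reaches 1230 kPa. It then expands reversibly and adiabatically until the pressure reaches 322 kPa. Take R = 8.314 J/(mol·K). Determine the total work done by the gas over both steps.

-766 J

V₁ = nRT₁/P₁ = 0.688×8.314×540/515 = 6.00 L.
Step 1 — Isothermal: T stays 540 K; PV = const ⇒ V₂ = 2.51 L, P₂ = 1230 kPa.
ΔU = 0 (ideal gas, T constant).
W = nRT ln(V₂/V₁) = 0.688×8.314×540×ln(0.419) = -2690 J.
Q = ΔU + W = -2690 J.
State after step 1: P = 1230 kPa, V = 2.51 L, T = 540 K.
Step 2 — Adiabatic: T₂/T₁ = (P₂/P₁)^((γ−1)/γ) ⇒ T₂ = 540×(0.262)^0.400 = 316 K; V₂ = 5.61 L.
ΔU = nCvΔT = 0.688×12.5×(316−540) = -1920 J.
Q = 0 for an adiabatic process, so W = −ΔU = 1920 J.
Net over both steps: W = -766 J, Q = -2690 J, ΔU = -1920 J.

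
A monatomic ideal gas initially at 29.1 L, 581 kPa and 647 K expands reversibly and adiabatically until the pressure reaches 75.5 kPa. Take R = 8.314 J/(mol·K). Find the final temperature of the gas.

286 K

Adiabatic: T₂/T₁ = (P₂/P₁)^((γ−1)/γ) ⇒ T₂ = 647×(0.130)^0.400 = 286 K; V₂ = 99.0 L.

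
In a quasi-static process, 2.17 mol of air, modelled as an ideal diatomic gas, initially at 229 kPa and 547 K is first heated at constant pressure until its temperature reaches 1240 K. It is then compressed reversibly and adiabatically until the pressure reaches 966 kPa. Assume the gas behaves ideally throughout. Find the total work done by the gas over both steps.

V₁ = nRT₁/P₁ = 2.17×8.314×547/229 = 43.1 L.
Step 1 — Isobaric: P stays 229 kPa; V/T = const ⇒ T₂ = 1240 K, V₂ = 97.7 L.
W = PΔV = 229×(97.7−43.1) kPa·L = 12500 J.
ΔU = nCvΔT = 2.17×20.8×(1240−547) = 31300 J.
Q = ΔU + W = nCpΔT = 43800 J.
State after step 1: P = 229 kPa, V = 97.7 L, T = 1240 K.
Step 2 — Adiabatic: T₂/T₁ = (P₂/P₁)^((γ−1)/γ) ⇒ T₂ = 1240×(4.22)^0.286 = 1870 K; V₂ = 34.9 L.
ΔU = nCvΔT = 2.17×20.8×(1870−1240) = 28500 J.
Q = 0 for an adiabatic process, so W = −ΔU = -28500 J.
Net over both steps: W = -15900 J, Q = 43800 J, ΔU = 59700 J.

-15900 J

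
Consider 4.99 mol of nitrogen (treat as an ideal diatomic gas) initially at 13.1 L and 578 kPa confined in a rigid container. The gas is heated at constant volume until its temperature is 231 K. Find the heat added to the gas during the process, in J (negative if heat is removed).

5030 J

T₁ = P₁V₁/(nR) = 578×13.1/(4.99×8.314) = 183 K.
Isochoric: V stays 13.1 L; P/T = const ⇒ T₂ = 231 K, P₂ = 732 kPa.
W = 0 (no volume change).
ΔU = nCvΔT = 4.99×20.8×(231−183) = 5030 J.
Q = ΔU = 5030 J.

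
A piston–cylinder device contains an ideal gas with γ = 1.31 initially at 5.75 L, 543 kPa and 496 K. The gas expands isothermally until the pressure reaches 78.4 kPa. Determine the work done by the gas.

6040 J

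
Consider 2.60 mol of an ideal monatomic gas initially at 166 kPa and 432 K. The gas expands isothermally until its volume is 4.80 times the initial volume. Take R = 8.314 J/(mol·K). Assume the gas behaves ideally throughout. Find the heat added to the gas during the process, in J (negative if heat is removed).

V₁ = nRT₁/P₁ = 2.60×8.314×432/166 = 56.3 L.
Isothermal: T stays 432 K; PV = const ⇒ V₂ = 270 L, P₂ = 34.6 kPa.
ΔU = 0 (ideal gas, T constant).
W = nRT ln(V₂/V₁) = 2.60×8.314×432×ln(4.80) = 14600 J.
Q = ΔU + W = 14600 J.

14600 J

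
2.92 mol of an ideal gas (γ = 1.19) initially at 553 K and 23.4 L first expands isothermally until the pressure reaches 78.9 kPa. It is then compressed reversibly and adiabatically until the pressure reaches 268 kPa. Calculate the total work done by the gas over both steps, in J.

P₁ = nRT₁/V₁ = 2.92×8.314×553/23.4 = 574 kPa.
Step 1 — Isothermal: T stays 553 K; PV = const ⇒ V₂ = 170 L, P₂ = 78.9 kPa.
ΔU = 0 (ideal gas, T constant).
W = nRT ln(V₂/V₁) = 2.92×8.314×553×ln(7.27) = 26600 J.
Q = ΔU + W = 26600 J.
State after step 1: P = 78.9 kPa, V = 170 L, T = 553 K.
Step 2 — Adiabatic: T₂/T₁ = (P₂/P₁)^((γ−1)/γ) ⇒ T₂ = 553×(3.40)^0.160 = 672 K; V₂ = 60.9 L.
ΔU = nCvΔT = 2.92×43.8×(672−553) = 15200 J.
Q = 0 for an adiabatic process, so W = −ΔU = -15200 J.
Net over both steps: W = 11400 J, Q = 26600 J, ΔU = 15200 J.

11400 J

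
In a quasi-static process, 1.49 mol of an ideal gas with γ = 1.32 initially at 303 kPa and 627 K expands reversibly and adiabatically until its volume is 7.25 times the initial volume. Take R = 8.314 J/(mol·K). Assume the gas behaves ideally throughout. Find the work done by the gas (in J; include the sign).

11400 J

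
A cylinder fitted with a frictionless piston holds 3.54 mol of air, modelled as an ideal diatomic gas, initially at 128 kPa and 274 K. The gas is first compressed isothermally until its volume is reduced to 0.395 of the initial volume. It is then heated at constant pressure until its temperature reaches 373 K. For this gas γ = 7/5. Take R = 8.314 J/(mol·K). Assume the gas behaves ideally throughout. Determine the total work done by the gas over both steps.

-4580 J

V₁ = nRT₁/P₁ = 3.54×8.314×274/128 = 63.0 L.
Step 1 — Isothermal: T stays 274 K; PV = const ⇒ V₂ = 24.9 L, P₂ = 324 kPa.
ΔU = 0 (ideal gas, T constant).
W = nRT ln(V₂/V₁) = 3.54×8.314×274×ln(0.395) = -7490 J.
Q = ΔU + W = -7490 J.
State after step 1: P = 324 kPa, V = 24.9 L, T = 274 K.
Step 2 — Isobaric: P stays 324 kPa; V/T = const ⇒ T₂ = 373 K, V₂ = 33.9 L.
W = PΔV = 324×(33.9−24.9) kPa·L = 2910 J.
ΔU = nCvΔT = 3.54×20.8×(373−274) = 7280 J.
Q = ΔU + W = nCpΔT = 10200 J.
Net over both steps: W = -4580 J, Q = 2710 J, ΔU = 7280 J.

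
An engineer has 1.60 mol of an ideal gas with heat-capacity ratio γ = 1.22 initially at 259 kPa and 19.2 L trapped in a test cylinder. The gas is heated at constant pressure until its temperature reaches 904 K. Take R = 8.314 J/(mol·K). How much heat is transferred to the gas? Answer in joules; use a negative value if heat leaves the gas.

39100 J

T₁ = P₁V₁/(nR) = 259×19.2/(1.60×8.314) = 374 K.
Isobaric: P stays 259 kPa; V/T = const ⇒ T₂ = 904 K, V₂ = 46.4 L.
W = PΔV = 259×(46.4−19.2) kPa·L = 7050 J.
ΔU = nCvΔT = 1.60×37.8×(904−374) = 32100 J.
Q = ΔU + W = nCpΔT = 39100 J.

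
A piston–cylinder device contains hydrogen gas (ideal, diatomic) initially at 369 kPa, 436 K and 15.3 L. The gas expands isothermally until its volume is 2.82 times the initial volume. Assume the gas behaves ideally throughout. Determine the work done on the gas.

-5850 J

n = P₁V₁/(RT₁) = 369×15.3/(8.314×436) = 1.56 mol.
Isothermal: T stays 436 K; PV = const ⇒ V₂ = 43.1 L, P₂ = 131 kPa.
W = nRT ln(V₂/V₁) = 1.56×8.314×436×ln(2.82) = 5850 J.
Work done on the gas = −W_by = -5850 J.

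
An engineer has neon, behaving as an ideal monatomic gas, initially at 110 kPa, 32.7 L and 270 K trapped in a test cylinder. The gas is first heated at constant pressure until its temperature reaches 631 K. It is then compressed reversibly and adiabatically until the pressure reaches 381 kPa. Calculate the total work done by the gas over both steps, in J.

-3310 J

n = P₁V₁/(RT₁) = 110×32.7/(8.314×270) = 1.60 mol.
Step 1 — Isobaric: P stays 110 kPa; V/T = const ⇒ T₂ = 631 K, V₂ = 76.4 L.
W = PΔV = 110×(76.4−32.7) kPa·L = 4810 J.
ΔU = nCvΔT = 1.60×12.5×(631−270) = 7210 J.
Q = ΔU + W = nCpΔT = 12000 J.
State after step 1: P = 110 kPa, V = 76.4 L, T = 631 K.
Step 2 — Adiabatic: T₂/T₁ = (P₂/P₁)^((γ−1)/γ) ⇒ T₂ = 631×(3.46)^0.400 = 1040 K; V₂ = 36.3 L.
ΔU = nCvΔT = 1.60×12.5×(1040−631) = 8120 J.
Q = 0 for an adiabatic process, so W = −ΔU = -8120 J.
Net over both steps: W = -3310 J, Q = 12000 J, ΔU = 15300 J.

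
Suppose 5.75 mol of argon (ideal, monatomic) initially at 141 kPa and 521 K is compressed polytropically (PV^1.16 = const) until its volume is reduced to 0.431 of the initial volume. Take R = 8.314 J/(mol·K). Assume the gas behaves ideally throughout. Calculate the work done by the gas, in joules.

-22400 J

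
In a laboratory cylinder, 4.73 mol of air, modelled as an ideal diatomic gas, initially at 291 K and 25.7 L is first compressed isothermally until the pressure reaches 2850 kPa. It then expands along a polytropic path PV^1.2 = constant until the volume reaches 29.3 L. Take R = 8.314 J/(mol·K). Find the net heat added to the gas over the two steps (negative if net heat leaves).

P₁ = nRT₁/V₁ = 4.73×8.314×291/25.7 = 445 kPa.
Step 1 — Isothermal: T stays 291 K; PV = const ⇒ V₂ = 4.02 L, P₂ = 2850 kPa.
ΔU = 0 (ideal gas, T constant).
W = nRT ln(V₂/V₁) = 4.73×8.314×291×ln(0.156) = -21200 J.
Q = ΔU + W = -21200 J.
State after step 1: P = 2850 kPa, V = 4.02 L, T = 291 K.
Step 2 — Polytropic n=1.2: T₂ = T₁(V₁/V₂)^(n−1) = 291×(0.137)^0.20 = 196 K; P₂ = P₁(V₁/V₂)^n = 262 kPa.
W = (P₁V₁−P₂V₂)/(n−1) = (2850×4.02−262×29.3)/0.20 = 18800 J.
ΔU = nCvΔT = 4.73×20.8×(196−291) = -9380 J.
Q = ΔU + W = 9380 J.
Net over both steps: W = -2480 J, Q = -11900 J, ΔU = -9380 J.

-11900 J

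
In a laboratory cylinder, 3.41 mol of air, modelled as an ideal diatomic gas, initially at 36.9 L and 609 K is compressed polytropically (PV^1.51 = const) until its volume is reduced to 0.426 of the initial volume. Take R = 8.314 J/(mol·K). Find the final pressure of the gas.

1700 kPa

P₁ = nRT₁/V₁ = 3.41×8.314×609/36.9 = 468 kPa.
Polytropic n=1.51: T₂ = T₁(V₁/V₂)^(n−1) = 609×(2.35)^0.51 = 941 K; P₂ = P₁(V₁/V₂)^n = 1700 kPa.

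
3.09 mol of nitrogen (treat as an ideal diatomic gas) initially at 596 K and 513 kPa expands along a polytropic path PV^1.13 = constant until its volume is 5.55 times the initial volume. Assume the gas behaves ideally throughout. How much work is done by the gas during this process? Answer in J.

23500 J

V₁ = nRT₁/P₁ = 3.09×8.314×596/513 = 29.8 L.
Polytropic n=1.13: T₂ = T₁(V₁/V₂)^(n−1) = 596×(0.180)^0.13 = 477 K; P₂ = P₁(V₁/V₂)^n = 74.0 kPa.
W = (P₁V₁−P₂V₂)/(n−1) = (513×29.8−74.0×166)/0.13 = 23500 J.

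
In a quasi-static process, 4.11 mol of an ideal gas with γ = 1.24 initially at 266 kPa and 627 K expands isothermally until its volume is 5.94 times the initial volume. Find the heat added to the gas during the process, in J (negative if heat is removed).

V₁ = nRT₁/P₁ = 4.11×8.314×627/266 = 80.5 L.
Isothermal: T stays 627 K; PV = const ⇒ V₂ = 478 L, P₂ = 44.8 kPa.
ΔU = 0 (ideal gas, T constant).
W = nRT ln(V₂/V₁) = 4.11×8.314×627×ln(5.94) = 38200 J.
Q = ΔU + W = 38200 J.

38200 J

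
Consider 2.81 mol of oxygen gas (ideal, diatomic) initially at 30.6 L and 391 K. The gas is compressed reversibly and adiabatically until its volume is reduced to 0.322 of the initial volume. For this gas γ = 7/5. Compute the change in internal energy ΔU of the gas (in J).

13100 J

P₁ = nRT₁/V₁ = 2.81×8.314×391/30.6 = 299 kPa.
Adiabatic: TV^(γ−1) = const ⇒ T₂ = 391×(3.11)^0.400 = 615 K; PV^γ = const ⇒ P₂ = 1460 kPa.
For an ideal gas ΔU = nCvΔT with Cv = (5/2)R = 20.8 J/(mol·K).
ΔU = 2.81×20.8×(615−391) = 13100 J.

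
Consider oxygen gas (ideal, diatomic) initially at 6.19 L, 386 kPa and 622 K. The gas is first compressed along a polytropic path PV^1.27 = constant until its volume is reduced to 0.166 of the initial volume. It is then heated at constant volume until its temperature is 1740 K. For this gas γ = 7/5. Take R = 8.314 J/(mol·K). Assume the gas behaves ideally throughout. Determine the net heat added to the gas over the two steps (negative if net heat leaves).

n = P₁V₁/(RT₁) = 386×6.19/(8.314×622) = 0.462 mol.
Step 1 — Polytropic n=1.27: T₂ = T₁(V₁/V₂)^(n−1) = 622×(6.02)^0.27 = 1010 K; P₂ = P₁(V₁/V₂)^n = 3780 kPa.
W = (P₁V₁−P₂V₂)/(n−1) = (386×6.19−3780×1.03)/0.27 = -5520 J.
ΔU = nCvΔT = 0.462×20.8×(1010−622) = 3730 J.
Q = ΔU + W = -1790 J.
State after step 1: P = 3780 kPa, V = 1.03 L, T = 1010 K.
Step 2 — Isochoric: V stays 1.03 L; P/T = const ⇒ T₂ = 1740 K, P₂ = 6500 kPa.
W = 0 (no volume change).
ΔU = nCvΔT = 0.462×20.8×(1740−1010) = 7010 J.
Q = ΔU = 7010 J.
Net over both steps: W = -5520 J, Q = 5220 J, ΔU = 10700 J.

5220 J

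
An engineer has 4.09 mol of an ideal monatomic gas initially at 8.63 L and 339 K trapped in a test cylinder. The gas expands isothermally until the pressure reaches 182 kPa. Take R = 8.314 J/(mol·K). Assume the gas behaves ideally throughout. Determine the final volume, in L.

P₁ = nRT₁/V₁ = 4.09×8.314×339/8.63 = 1340 kPa.
Isothermal: T stays 339 K; PV = const ⇒ V₂ = 63.3 L, P₂ = 182 kPa.

63.3 L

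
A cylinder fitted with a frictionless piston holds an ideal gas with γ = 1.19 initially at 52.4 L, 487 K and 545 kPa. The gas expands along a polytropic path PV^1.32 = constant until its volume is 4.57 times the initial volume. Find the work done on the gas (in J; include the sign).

-34400 J

n = P₁V₁/(RT₁) = 545×52.4/(8.314×487) = 7.05 mol.
Polytropic n=1.32: T₂ = T₁(V₁/V₂)^(n−1) = 487×(0.219)^0.32 = 299 K; P₂ = P₁(V₁/V₂)^n = 73.3 kPa.
W = (P₁V₁−P₂V₂)/(n−1) = (545×52.4−73.3×239)/0.32 = 34400 J.
Work done on the gas = −W_by = -34400 J.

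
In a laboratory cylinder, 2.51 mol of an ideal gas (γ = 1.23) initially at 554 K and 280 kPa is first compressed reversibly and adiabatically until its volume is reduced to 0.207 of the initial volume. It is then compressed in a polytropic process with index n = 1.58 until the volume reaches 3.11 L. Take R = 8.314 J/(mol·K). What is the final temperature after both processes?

1430 K

V₁ = nRT₁/P₁ = 2.51×8.314×554/280 = 41.3 L.
Step 1 — Adiabatic: TV^(γ−1) = const ⇒ T₂ = 554×(4.83)^0.230 = 796 K; PV^γ = const ⇒ P₂ = 1940 kPa.
ΔU = nCvΔT = 2.51×36.1×(796−554) = 21900 J.
Q = 0 for an adiabatic process, so W = −ΔU = -21900 J.
State after step 1: P = 1940 kPa, V = 8.55 L, T = 796 K.
Step 2 — Polytropic n=1.58: T₂ = T₁(V₁/V₂)^(n−1) = 796×(2.75)^0.58 = 1430 K; P₂ = P₁(V₁/V₂)^n = 9600 kPa.
W = (P₁V₁−P₂V₂)/(n−1) = (1940×8.55−9600×3.11)/0.58 = -22800 J.
ΔU = nCvΔT = 2.51×36.1×(1430−796) = 57600 J.
Q = ΔU + W = 34700 J.
Net over both steps: W = -44800 J, Q = 34700 J, ΔU = 79500 J.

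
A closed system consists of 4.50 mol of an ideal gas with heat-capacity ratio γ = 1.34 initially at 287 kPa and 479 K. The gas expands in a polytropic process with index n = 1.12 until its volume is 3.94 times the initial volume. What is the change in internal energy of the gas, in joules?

V₁ = nRT₁/P₁ = 4.50×8.314×479/287 = 62.4 L.
Polytropic n=1.12: T₂ = T₁(V₁/V₂)^(n−1) = 479×(0.254)^0.12 = 406 K; P₂ = P₁(V₁/V₂)^n = 61.8 kPa.
For an ideal gas ΔU = nCvΔT with Cv = R/(γ−1) = 24.5 J/(mol·K).
ΔU = 4.50×24.5×(406−479) = -8000 J.

-8000 J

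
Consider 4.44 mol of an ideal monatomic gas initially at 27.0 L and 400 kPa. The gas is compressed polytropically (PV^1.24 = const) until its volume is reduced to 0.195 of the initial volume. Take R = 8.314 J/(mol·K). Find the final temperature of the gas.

T₁ = P₁V₁/(nR) = 400×27.0/(4.44×8.314) = 293 K.
Polytropic n=1.24: T₂ = T₁(V₁/V₂)^(n−1) = 293×(5.13)^0.24 = 433 K; P₂ = P₁(V₁/V₂)^n = 3040 kPa.

433 K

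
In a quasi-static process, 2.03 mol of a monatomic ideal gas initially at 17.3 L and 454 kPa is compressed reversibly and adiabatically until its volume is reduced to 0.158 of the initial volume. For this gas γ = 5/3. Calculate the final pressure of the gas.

T₁ = P₁V₁/(nR) = 454×17.3/(2.03×8.314) = 465 K.
Adiabatic: TV^(γ−1) = const ⇒ T₂ = 465×(6.33)^0.667 = 1590 K; PV^γ = const ⇒ P₂ = 9830 kPa.

9830 kPa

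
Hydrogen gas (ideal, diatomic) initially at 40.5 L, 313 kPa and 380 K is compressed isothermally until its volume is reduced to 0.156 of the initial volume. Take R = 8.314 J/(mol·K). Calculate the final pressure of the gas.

2010 kPa

Isothermal: T stays 380 K; PV = const ⇒ V₂ = 6.32 L, P₂ = 2010 kPa.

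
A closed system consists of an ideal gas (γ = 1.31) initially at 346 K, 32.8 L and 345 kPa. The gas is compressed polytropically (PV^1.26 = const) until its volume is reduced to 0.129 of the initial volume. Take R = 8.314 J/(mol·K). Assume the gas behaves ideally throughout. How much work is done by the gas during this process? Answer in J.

n = P₁V₁/(RT₁) = 345×32.8/(8.314×346) = 3.93 mol.
Polytropic n=1.26: T₂ = T₁(V₁/V₂)^(n−1) = 346×(7.75)^0.26 = 589 K; P₂ = P₁(V₁/V₂)^n = 4550 kPa.
W = (P₁V₁−P₂V₂)/(n−1) = (345×32.8−4550×4.23)/0.26 = -30600 J.

-30600 J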